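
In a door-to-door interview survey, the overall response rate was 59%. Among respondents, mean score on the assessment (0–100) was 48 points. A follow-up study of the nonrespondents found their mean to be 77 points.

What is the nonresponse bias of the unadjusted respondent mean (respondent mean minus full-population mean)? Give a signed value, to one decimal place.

Nonresponse fraction = 1 − 0.59 = 0.41.
Bias = (nonresponse fraction) × (respondent mean − nonrespondent mean)
     = 0.41 × (48 − 77) = 0.41 × -29 = -11.89.

-11.9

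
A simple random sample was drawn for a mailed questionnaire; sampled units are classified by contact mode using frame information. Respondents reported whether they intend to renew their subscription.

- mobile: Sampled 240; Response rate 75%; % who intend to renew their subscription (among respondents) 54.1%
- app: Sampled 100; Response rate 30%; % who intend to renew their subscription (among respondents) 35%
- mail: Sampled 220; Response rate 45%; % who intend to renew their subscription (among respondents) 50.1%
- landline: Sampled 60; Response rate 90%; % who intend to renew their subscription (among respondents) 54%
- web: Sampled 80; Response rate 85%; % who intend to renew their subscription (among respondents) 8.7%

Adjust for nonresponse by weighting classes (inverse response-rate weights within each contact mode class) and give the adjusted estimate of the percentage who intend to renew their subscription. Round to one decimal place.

With weight = n_sampled/n_responded per class, the weighted class total is n_sampled:
  mobile: 240 × 54.1 = 12,984
  app: 100 × 35 = 3500
  mail: 220 × 50.1 = 11,022
  landline: 60 × 54 = 3240
  web: 80 × 8.7 = 696
Adjusted estimate = 31,442 / 700 = 44.9171 → 44.9%.

44.9%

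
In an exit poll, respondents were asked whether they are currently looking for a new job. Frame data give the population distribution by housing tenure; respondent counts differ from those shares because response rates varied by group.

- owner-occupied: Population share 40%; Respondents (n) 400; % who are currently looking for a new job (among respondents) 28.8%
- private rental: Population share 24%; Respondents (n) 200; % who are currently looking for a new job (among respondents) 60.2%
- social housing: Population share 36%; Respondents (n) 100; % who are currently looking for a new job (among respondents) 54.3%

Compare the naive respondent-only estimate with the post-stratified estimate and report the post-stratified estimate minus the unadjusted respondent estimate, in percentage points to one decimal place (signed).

+4.1 percentage points

Naive respondent-only estimate (weights = respondent counts):
  (400/700)×28.8 + (200/700)×60.2 + (100/700)×54.3 = 41.4143%
Reweighting by population housing tenure shares:
  0.4×28.8 + 0.24×60.2 + 0.36×54.3 = 45.516%
Difference = 45.516 − 41.4143 = 4.1017 pp.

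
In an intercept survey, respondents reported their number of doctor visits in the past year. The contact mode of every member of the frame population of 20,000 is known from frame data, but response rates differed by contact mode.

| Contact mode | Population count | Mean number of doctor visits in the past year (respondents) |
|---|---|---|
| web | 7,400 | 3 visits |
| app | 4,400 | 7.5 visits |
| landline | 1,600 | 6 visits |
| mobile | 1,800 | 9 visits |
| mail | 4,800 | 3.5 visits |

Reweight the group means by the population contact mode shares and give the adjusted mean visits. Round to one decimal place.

Reweight to the known contact mode distribution:
  web: (7,400/20,000) × 3 = 1.11
  app: (4,400/20,000) × 7.5 = 1.65
  landline: (1,600/20,000) × 6 = 0.48
  mobile: (1,800/20,000) × 9 = 0.81
  mail: (4,800/20,000) × 3.5 = 0.84
Post-stratified estimate = 4.89 → 4.9.

4.9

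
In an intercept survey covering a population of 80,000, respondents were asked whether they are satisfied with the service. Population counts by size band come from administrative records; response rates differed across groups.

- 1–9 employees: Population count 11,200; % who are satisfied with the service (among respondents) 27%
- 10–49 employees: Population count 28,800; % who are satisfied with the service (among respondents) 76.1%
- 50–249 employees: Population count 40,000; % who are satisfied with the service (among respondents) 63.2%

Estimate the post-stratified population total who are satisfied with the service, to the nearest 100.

Each cell contributes its population count × the respondent rate:
  1–9 employees: 11,200 × 27% = 3024
  10–49 employees: 28,800 × 76.1% = 21916.8
  50–249 employees: 40,000 × 63.2% = 25,280
Estimated total = 50220.8 → 50,200.

50,200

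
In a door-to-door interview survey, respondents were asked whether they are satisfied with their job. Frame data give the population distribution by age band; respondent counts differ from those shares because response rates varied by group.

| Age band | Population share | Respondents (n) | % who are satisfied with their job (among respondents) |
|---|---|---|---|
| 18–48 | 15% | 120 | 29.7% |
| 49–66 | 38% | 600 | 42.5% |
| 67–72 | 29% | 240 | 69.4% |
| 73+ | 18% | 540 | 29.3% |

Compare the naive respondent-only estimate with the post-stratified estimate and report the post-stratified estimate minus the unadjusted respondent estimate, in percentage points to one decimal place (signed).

+5.0 percentage points

Unadjusted (pooled respondent) estimate weights by respondent counts:
  (120/1500)×29.7 + (600/1500)×42.5 + (240/1500)×69.4 + (540/1500)×29.3 = 41.028%
Post-stratifying to population shares instead:
  0.15×29.7 + 0.38×42.5 + 0.29×69.4 + 0.18×29.3 = 46.005%
Difference = 46.005 − 41.028 = 4.977 pp.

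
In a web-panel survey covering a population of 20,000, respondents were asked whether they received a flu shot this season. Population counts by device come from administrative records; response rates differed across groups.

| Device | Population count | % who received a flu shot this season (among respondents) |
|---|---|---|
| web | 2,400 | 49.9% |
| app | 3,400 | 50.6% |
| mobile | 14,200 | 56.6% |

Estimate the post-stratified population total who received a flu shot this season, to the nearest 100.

Apply each group's respondent rate to its population count:
  web: 2,400 × 49.9% = 1197.6
  app: 3,400 × 50.6% = 1720.4
  mobile: 14,200 × 56.6% = 8037.2
Estimated total = 10955.2 → 11,000.

11,000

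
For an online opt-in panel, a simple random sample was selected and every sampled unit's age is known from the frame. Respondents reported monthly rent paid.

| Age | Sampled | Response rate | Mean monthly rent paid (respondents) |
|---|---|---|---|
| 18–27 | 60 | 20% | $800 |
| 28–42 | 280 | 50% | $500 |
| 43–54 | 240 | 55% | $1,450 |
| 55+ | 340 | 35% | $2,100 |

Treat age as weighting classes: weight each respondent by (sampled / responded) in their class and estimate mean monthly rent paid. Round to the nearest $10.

$1,360

Inverse-response-rate weighting restores each class to its sampled count, so class totals weight by n_sampled:
  18–27: 60 × 800 = 48,000
  28–42: 280 × 500 = 140,000
  43–54: 240 × 1450 = 348,000
  55+: 340 × 2100 = 714,000
Adjusted estimate = 1,250,000 / 920 = 1358.7 → $1,360.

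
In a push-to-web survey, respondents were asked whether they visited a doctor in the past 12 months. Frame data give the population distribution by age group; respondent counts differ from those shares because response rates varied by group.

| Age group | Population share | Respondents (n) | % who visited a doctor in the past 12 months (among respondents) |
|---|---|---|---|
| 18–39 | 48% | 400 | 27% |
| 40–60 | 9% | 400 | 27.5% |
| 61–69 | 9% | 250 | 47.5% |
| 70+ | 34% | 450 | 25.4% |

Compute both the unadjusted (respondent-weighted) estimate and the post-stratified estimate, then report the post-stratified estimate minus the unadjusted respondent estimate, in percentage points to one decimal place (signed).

Unadjusted (pooled respondent) estimate weights by respondent counts:
  (400/1500)×27 + (400/1500)×27.5 + (250/1500)×47.5 + (450/1500)×25.4 = 30.07%
Post-stratified estimate weights by population shares:
  0.48×27 + 0.09×27.5 + 0.09×47.5 + 0.34×25.4 = 28.346%
Difference = 28.346 − 30.07 = -1.724 pp.

-1.7 percentage points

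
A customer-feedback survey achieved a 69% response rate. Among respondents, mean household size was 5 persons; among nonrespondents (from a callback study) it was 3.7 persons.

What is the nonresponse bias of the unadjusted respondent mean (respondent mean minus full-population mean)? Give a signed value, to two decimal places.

Nonresponse fraction = 1 − 0.69 = 0.31.
Bias = (nonresponse fraction) × (respondent mean − nonrespondent mean)
     = 0.31 × (5 − 3.7) = 0.31 × 1.3 = 0.403.

+0.40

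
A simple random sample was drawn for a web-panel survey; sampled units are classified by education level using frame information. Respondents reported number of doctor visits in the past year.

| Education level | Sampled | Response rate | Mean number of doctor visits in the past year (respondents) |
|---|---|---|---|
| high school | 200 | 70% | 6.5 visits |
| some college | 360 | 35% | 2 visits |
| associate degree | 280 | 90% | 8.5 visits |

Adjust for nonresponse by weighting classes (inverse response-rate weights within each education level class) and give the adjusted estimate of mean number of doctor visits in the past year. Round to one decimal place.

5.2

Each respondent's weight = sampled/responded in their class; summing within a class gives n_sampled, so:
  high school: 200 × 6.5 = 1300
  some college: 360 × 2 = 720
  associate degree: 280 × 8.5 = 2380
Adjusted estimate = 4400 / 840 = 5.2381 → 5.2.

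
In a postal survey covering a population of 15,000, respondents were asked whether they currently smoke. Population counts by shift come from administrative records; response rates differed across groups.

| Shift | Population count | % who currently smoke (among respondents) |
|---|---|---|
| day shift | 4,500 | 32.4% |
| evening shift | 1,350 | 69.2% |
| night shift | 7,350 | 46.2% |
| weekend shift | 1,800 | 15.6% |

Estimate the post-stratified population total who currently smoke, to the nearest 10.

6,070

Apply each group's respondent rate to its population count:
  day shift: 4,500 × 32.4% = 1458
  evening shift: 1,350 × 69.2% = 934.2
  night shift: 7,350 × 46.2% = 3395.7
  weekend shift: 1,800 × 15.6% = 280.8
Estimated total = 6068.7 → 6,070.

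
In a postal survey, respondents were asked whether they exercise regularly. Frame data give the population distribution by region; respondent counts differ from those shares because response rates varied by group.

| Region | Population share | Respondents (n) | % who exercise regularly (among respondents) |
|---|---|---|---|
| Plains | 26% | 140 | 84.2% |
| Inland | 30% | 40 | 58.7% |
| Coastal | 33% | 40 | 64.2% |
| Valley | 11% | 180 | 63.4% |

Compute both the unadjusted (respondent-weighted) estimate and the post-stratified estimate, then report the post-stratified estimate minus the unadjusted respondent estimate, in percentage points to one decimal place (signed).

Unadjusted (pooled respondent) estimate weights by respondent counts:
  (140/400)×84.2 + (40/400)×58.7 + (40/400)×64.2 + (180/400)×63.4 = 70.29%
Reweighting by population region shares:
  0.26×84.2 + 0.3×58.7 + 0.33×64.2 + 0.11×63.4 = 67.662%
Difference = 67.662 − 70.29 = -2.628 pp.

-2.6 percentage points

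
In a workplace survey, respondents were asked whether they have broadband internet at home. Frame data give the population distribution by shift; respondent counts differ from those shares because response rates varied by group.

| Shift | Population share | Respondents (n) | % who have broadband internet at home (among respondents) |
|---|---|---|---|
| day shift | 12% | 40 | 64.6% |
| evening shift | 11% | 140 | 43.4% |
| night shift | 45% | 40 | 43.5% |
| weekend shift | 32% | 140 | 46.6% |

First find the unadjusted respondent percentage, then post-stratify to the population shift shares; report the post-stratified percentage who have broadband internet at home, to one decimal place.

Without adjustment, the pooled respondent share is:
  (40/360)×64.6 + (140/360)×43.4 + (40/360)×43.5 + (140/360)×46.6 = 47.0111%
Post-stratified estimate weights by population shares:
  0.12×64.6 + 0.11×43.4 + 0.45×43.5 + 0.32×46.6 = 47.013%

47.0%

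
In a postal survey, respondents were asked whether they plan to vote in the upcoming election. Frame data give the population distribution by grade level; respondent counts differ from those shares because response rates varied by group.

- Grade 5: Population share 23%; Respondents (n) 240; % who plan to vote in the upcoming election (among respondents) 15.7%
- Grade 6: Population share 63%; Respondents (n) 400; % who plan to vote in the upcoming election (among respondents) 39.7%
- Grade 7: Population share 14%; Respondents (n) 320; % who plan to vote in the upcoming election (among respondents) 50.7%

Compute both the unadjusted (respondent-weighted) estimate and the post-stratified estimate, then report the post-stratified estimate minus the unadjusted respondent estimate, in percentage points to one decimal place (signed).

Unadjusted (pooled respondent) estimate weights by respondent counts:
  (240/960)×15.7 + (400/960)×39.7 + (320/960)×50.7 = 37.3667%
Post-stratifying to population shares instead:
  0.23×15.7 + 0.63×39.7 + 0.14×50.7 = 35.72%
Difference = 35.72 − 37.3667 = -1.6467 pp.

-1.6 percentage points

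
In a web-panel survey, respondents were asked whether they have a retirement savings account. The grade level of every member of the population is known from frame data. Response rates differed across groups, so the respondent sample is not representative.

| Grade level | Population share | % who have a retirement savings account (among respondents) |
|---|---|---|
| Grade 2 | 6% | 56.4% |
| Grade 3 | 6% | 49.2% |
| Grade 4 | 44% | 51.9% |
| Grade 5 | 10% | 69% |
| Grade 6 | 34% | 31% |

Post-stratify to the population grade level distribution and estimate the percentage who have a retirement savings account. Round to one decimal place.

Reweight to the known grade level distribution:
  Grade 2: 0.06 × 56.4 = 3.384
  Grade 3: 0.06 × 49.2 = 2.952
  Grade 4: 0.44 × 51.9 = 22.836
  Grade 5: 0.1 × 69 = 6.9
  Grade 6: 0.34 × 31 = 10.54
Post-stratified estimate = 46.612 → 46.6%.

46.6%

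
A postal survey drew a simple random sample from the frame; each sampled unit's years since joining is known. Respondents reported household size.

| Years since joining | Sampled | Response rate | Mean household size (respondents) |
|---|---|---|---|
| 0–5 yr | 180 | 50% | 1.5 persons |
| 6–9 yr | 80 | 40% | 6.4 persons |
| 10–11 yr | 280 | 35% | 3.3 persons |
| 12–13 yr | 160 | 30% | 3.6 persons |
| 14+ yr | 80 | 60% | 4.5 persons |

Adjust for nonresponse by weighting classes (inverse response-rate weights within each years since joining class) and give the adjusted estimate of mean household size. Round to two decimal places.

3.39

With weight = n_sampled/n_responded per class, the weighted class total is n_sampled:
  0–5 yr: 180 × 1.5 = 270
  6–9 yr: 80 × 6.4 = 512
  10–11 yr: 280 × 3.3 = 924
  12–13 yr: 160 × 3.6 = 576
  14+ yr: 80 × 4.5 = 360
Adjusted estimate = 2642 / 780 = 3.38718 → 3.39.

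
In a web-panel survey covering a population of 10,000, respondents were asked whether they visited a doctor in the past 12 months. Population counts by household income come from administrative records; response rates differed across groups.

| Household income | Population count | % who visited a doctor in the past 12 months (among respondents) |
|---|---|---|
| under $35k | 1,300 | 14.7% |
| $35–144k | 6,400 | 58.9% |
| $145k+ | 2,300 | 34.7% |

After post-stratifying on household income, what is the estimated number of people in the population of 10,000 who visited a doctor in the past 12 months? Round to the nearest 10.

Apply each group's respondent rate to its population count:
  under $35k: 1,300 × 14.7% = 191.1
  $35–144k: 6,400 × 58.9% = 3769.6
  $145k+: 2,300 × 34.7% = 798.1
Estimated total = 4758.8 → 4,760.

4,760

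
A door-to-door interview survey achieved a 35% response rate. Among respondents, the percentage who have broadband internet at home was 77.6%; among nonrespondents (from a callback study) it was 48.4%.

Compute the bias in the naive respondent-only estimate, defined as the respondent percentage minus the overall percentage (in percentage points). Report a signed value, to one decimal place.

+19.0 percentage points

Nonresponse fraction = 1 − 0.35 = 0.65.
Bias = (nonresponse fraction) × (respondent percentage − nonrespondent percentage)
     = 0.65 × (77.6 − 48.4) = 0.65 × 29.2 = 18.98.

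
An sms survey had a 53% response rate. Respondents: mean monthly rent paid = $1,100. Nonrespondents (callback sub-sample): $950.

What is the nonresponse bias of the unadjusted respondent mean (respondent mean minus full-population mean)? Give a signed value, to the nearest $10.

Nonresponse fraction = 1 − 0.53 = 0.47.
Bias = (nonresponse fraction) × (respondent mean − nonrespondent mean)
     = 0.47 × (1100 − 950) = 0.47 × 150 = 70.5.

+$70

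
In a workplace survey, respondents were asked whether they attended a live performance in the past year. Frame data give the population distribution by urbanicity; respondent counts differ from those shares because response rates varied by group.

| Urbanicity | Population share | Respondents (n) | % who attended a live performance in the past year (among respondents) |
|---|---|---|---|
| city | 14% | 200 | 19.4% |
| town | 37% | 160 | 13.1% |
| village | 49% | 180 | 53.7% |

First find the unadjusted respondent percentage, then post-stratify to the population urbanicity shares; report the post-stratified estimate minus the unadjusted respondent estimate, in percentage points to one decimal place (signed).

+4.9 percentage points

Naive respondent-only estimate (weights = respondent counts):
  (200/540)×19.4 + (160/540)×13.1 + (180/540)×53.7 = 28.9667%
Post-stratified estimate weights by population shares:
  0.14×19.4 + 0.37×13.1 + 0.49×53.7 = 33.876%
Difference = 33.876 − 28.9667 = 4.9093 pp.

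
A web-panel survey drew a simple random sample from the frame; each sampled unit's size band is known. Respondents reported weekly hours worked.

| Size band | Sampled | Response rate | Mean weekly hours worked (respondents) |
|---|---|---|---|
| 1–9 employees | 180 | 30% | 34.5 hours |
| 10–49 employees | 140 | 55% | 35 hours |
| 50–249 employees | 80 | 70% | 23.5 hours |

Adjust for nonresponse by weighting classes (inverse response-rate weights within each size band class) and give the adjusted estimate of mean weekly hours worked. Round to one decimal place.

32.5

Inverse-response-rate weighting restores each class to its sampled count, so class totals weight by n_sampled:
  1–9 employees: 180 × 34.5 = 6210
  10–49 employees: 140 × 35 = 4900
  50–249 employees: 80 × 23.5 = 1880
Adjusted estimate = 12,990 / 400 = 32.475 → 32.5.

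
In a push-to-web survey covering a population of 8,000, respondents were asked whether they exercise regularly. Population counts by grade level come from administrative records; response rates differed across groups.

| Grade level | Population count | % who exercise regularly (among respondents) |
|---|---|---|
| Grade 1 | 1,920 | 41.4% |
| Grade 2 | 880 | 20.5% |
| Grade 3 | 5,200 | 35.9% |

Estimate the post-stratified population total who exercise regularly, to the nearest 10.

Estimated count per cell = population count × respondent percentage:
  Grade 1: 1,920 × 41.4% = 794.88
  Grade 2: 880 × 20.5% = 180.4
  Grade 3: 5,200 × 35.9% = 1866.8
Estimated total = 2842.08 → 2,840.

2,840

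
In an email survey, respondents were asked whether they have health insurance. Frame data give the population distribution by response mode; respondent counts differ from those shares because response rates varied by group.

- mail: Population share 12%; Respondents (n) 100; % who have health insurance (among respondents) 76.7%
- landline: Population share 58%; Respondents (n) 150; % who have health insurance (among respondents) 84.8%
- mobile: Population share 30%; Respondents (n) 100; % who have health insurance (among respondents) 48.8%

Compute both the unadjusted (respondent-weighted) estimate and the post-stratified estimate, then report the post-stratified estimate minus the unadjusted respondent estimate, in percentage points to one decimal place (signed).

+0.8 percentage points

Unadjusted (pooled respondent) estimate weights by respondent counts:
  (100/350)×76.7 + (150/350)×84.8 + (100/350)×48.8 = 72.2%
Reweighting by population response mode shares:
  0.12×76.7 + 0.58×84.8 + 0.3×48.8 = 73.028%
Difference = 73.028 − 72.2 = 0.828 pp.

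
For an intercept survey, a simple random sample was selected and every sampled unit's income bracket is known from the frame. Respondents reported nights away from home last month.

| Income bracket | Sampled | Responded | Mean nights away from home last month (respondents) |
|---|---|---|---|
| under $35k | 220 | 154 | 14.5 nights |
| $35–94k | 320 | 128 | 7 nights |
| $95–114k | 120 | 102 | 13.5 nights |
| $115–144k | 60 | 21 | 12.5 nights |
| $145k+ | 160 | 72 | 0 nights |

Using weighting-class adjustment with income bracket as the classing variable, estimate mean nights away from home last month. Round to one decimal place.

8.9

Class response rates: under $35k 154/220 = 70%, $35–94k 128/320 = 40%, $95–114k 102/120 = 85%, $115–144k 21/60 = 35%, $145k+ 72/160 = 45%.
Each respondent's weight = sampled/responded in their class; summing within a class gives n_sampled, so:
  under $35k: 220 × 14.5 = 3190
  $35–94k: 320 × 7 = 2240
  $95–114k: 120 × 13.5 = 1620
  $115–144k: 60 × 12.5 = 750
  $145k+: 160 × 0 = 0
Adjusted estimate = 7800 / 880 = 8.86364 → 8.9.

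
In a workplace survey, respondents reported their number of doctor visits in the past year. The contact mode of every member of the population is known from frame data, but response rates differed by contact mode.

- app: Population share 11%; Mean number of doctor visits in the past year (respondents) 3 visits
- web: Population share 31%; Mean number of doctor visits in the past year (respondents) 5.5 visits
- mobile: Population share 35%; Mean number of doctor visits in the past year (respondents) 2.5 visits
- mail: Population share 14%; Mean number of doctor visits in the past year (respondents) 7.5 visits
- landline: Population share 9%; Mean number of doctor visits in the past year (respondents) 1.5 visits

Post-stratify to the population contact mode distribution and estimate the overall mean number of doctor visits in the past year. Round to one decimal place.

4.1

Post-stratification weights by population share, not respondent share:
  app: 0.11 × 3 = 0.33
  web: 0.31 × 5.5 = 1.705
  mobile: 0.35 × 2.5 = 0.875
  mail: 0.14 × 7.5 = 1.05
  landline: 0.09 × 1.5 = 0.135
Post-stratified estimate = 4.095 → 4.1.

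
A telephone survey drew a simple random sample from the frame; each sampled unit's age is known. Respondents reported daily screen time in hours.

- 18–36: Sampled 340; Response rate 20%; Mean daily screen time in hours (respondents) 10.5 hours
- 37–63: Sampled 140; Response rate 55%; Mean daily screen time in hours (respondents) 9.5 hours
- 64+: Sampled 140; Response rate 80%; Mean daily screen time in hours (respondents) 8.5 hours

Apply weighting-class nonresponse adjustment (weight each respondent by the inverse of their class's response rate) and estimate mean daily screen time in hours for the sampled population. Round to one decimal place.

9.8

Inverse-response-rate weighting restores each class to its sampled count, so class totals weight by n_sampled:
  18–36: 340 × 10.5 = 3570
  37–63: 140 × 9.5 = 1330
  64+: 140 × 8.5 = 1190
Adjusted estimate = 6090 / 620 = 9.82258 → 9.8.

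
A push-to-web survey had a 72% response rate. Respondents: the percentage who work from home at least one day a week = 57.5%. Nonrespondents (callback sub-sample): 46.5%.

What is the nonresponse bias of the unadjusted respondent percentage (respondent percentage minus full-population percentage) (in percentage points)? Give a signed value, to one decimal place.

+3.1 percentage points

Nonresponse fraction = 1 − 0.72 = 0.28.
Bias = (nonresponse fraction) × (respondent percentage − nonrespondent percentage)
     = 0.28 × (57.5 − 46.5) = 0.28 × 11 = 3.08.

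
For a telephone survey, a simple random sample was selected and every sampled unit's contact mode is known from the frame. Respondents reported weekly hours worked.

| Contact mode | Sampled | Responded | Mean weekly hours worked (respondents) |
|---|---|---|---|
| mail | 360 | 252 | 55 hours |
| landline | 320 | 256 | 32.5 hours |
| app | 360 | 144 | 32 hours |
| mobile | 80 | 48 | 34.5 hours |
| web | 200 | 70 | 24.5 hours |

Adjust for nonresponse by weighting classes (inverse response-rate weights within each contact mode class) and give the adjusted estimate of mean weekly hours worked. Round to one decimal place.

Class response rates: mail 252/360 = 70%, landline 256/320 = 80%, app 144/360 = 40%, mobile 48/80 = 60%, web 70/200 = 35%.
With weight = n_sampled/n_responded per class, the weighted class total is n_sampled:
  mail: 360 × 55 = 19,800
  landline: 320 × 32.5 = 10,400
  app: 360 × 32 = 11,520
  mobile: 80 × 34.5 = 2760
  web: 200 × 24.5 = 4900
Adjusted estimate = 49,380 / 1,320 = 37.4091 → 37.4.

37.4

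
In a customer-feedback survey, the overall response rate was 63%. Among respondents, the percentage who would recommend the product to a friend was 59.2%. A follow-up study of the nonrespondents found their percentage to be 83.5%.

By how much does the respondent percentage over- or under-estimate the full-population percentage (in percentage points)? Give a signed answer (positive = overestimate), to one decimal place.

Nonresponse fraction = 1 − 0.63 = 0.37.
Bias = (nonresponse fraction) × (respondent percentage − nonrespondent percentage)
     = 0.37 × (59.2 − 83.5) = 0.37 × -24.3 = -8.991.

-9.0 percentage points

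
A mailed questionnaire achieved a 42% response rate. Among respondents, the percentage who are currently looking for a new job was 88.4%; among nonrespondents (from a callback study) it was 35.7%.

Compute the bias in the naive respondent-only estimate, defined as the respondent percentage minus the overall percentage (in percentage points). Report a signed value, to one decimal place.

+30.6 percentage points

Nonresponse fraction = 1 − 0.42 = 0.58.
Bias = (nonresponse fraction) × (respondent percentage − nonrespondent percentage)
     = 0.58 × (88.4 − 35.7) = 0.58 × 52.7 = 30.566.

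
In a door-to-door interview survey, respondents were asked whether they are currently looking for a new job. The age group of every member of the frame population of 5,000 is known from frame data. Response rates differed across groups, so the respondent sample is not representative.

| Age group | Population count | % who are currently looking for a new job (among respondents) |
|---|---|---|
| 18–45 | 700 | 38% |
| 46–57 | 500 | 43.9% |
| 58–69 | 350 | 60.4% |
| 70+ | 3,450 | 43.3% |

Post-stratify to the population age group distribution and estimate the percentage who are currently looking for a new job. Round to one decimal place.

Reweight to the known age group distribution:
  18–45: (700/5,000) × 38 = 5.32
  46–57: (500/5,000) × 43.9 = 4.39
  58–69: (350/5,000) × 60.4 = 4.228
  70+: (3,450/5,000) × 43.3 = 29.877
Post-stratified estimate = 43.815 → 43.8%.

43.8%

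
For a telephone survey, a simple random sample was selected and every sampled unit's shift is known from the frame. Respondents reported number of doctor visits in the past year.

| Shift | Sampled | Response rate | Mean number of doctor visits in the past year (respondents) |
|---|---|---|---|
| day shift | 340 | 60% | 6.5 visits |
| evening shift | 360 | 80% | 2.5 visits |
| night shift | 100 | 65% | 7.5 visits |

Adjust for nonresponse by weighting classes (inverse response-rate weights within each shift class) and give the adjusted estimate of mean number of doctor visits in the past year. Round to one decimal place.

4.8

Each respondent's weight = sampled/responded in their class; summing within a class gives n_sampled, so:
  day shift: 340 × 6.5 = 2210
  evening shift: 360 × 2.5 = 900
  night shift: 100 × 7.5 = 750
Adjusted estimate = 3860 / 800 = 4.825 → 4.8.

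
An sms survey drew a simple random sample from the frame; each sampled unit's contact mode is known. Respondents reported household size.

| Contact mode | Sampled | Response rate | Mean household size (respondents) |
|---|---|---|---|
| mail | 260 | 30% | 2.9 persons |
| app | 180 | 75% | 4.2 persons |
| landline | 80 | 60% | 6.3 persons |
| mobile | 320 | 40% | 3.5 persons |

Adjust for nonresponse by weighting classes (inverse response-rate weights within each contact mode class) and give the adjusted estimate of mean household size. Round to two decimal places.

With weight = n_sampled/n_responded per class, the weighted class total is n_sampled:
  mail: 260 × 2.9 = 754
  app: 180 × 4.2 = 756
  landline: 80 × 6.3 = 504
  mobile: 320 × 3.5 = 1120
Adjusted estimate = 3134 / 840 = 3.73095 → 3.73.

3.73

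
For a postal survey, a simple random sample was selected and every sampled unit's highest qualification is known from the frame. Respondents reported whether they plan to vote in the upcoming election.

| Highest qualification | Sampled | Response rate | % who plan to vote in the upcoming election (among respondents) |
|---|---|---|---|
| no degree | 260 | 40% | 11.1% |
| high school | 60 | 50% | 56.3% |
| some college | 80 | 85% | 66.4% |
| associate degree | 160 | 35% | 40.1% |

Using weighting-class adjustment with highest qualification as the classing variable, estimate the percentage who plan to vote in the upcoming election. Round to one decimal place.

Inverse-response-rate weighting restores each class to its sampled count, so class totals weight by n_sampled:
  no degree: 260 × 11.1 = 2886
  high school: 60 × 56.3 = 3378
  some college: 80 × 66.4 = 5312
  associate degree: 160 × 40.1 = 6416
Adjusted estimate = 17,992 / 560 = 32.1286 → 32.1%.

32.1%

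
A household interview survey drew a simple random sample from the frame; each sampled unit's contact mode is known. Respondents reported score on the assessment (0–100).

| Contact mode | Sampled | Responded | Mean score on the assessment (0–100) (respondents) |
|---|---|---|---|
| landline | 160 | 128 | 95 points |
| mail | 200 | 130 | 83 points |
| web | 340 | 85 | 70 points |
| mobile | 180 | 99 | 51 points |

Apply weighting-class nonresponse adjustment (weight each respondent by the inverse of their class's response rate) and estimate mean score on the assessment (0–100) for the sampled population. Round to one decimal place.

73.6

Response rates by class: landline 128/160 = 80%, mail 130/200 = 65%, web 85/340 = 25%, mobile 99/180 = 55%.
With weight = n_sampled/n_responded per class, the weighted class total is n_sampled:
  landline: 160 × 95 = 15,200
  mail: 200 × 83 = 16,600
  web: 340 × 70 = 23,800
  mobile: 180 × 51 = 9180
Adjusted estimate = 64,780 / 880 = 73.6136 → 73.6.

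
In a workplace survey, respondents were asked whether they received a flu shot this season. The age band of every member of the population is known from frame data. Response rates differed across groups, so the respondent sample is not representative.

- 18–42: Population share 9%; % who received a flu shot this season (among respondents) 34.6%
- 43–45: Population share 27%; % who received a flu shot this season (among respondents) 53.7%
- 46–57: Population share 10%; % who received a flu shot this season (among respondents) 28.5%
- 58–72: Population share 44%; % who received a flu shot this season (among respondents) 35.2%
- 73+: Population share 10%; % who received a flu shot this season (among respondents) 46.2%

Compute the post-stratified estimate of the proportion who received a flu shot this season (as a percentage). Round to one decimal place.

40.6%

Reweight to the known age band distribution:
  18–42: 0.09 × 34.6 = 3.114
  43–45: 0.27 × 53.7 = 14.499
  46–57: 0.1 × 28.5 = 2.85
  58–72: 0.44 × 35.2 = 15.488
  73+: 0.1 × 46.2 = 4.62
Post-stratified estimate = 40.571 → 40.6%.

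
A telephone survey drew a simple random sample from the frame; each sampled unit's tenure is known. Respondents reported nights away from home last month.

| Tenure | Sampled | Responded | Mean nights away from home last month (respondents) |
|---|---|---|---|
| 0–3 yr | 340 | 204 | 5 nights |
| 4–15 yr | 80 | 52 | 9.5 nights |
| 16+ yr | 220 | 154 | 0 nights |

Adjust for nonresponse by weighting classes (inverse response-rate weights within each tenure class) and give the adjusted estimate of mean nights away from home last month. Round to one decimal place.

Class response rates: 0–3 yr 204/340 = 60%, 4–15 yr 52/80 = 65%, 16+ yr 154/220 = 70%.
With weight = n_sampled/n_responded per class, the weighted class total is n_sampled:
  0–3 yr: 340 × 5 = 1700
  4–15 yr: 80 × 9.5 = 760
  16+ yr: 220 × 0 = 0
Adjusted estimate = 2460 / 640 = 3.84375 → 3.8.

3.8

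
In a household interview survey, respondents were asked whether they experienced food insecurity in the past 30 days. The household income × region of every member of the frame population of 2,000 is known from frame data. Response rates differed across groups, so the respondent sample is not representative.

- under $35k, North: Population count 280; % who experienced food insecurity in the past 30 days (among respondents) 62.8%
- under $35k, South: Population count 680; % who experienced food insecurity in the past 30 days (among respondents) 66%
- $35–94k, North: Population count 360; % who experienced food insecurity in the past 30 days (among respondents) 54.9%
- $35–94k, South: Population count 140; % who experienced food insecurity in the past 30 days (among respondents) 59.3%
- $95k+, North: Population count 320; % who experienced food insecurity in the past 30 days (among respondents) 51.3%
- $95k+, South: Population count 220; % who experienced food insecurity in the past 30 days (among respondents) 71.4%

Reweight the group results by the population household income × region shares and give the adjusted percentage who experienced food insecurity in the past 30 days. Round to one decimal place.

Each cell contributes population-share × respondent value:
  under $35k, North: (280/2,000) × 62.8 = 8.792
  under $35k, South: (680/2,000) × 66 = 22.44
  $35–94k, North: (360/2,000) × 54.9 = 9.882
  $35–94k, South: (140/2,000) × 59.3 = 4.151
  $95k+, North: (320/2,000) × 51.3 = 8.208
  $95k+, South: (220/2,000) × 71.4 = 7.854
Post-stratified estimate = 61.327 → 61.3%.

61.3%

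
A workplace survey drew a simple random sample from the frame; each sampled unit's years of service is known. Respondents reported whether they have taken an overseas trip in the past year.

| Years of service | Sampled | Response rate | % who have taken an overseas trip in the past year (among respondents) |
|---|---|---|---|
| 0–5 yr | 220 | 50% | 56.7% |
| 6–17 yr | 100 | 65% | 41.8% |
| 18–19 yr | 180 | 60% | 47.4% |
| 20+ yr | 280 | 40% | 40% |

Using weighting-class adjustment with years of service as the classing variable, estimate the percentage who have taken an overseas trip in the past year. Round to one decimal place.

46.6%

With weight = n_sampled/n_responded per class, the weighted class total is n_sampled:
  0–5 yr: 220 × 56.7 = 12,474
  6–17 yr: 100 × 41.8 = 4180
  18–19 yr: 180 × 47.4 = 8532
  20+ yr: 280 × 40 = 11,200
Adjusted estimate = 36,386 / 780 = 46.6487 → 46.6%.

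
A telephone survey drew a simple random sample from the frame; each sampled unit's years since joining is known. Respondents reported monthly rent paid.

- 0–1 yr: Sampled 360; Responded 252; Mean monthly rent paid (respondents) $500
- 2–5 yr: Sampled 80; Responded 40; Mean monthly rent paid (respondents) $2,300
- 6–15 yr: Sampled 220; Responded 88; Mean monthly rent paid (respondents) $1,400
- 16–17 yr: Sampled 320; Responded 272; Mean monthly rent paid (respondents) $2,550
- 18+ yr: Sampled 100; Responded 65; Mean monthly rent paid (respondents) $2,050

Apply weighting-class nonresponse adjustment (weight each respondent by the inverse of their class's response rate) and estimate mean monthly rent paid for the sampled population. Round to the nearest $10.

Class response rates: 0–1 yr 252/360 = 70%, 2–5 yr 40/80 = 50%, 6–15 yr 88/220 = 40%, 16–17 yr 272/320 = 85%, 18+ yr 65/100 = 65%.
Weighting each respondent by the inverse class response rate inflates each class back to its sampled size, so the class weight is n_sampled:
  0–1 yr: 360 × 500 = 180,000
  2–5 yr: 80 × 2300 = 184,000
  6–15 yr: 220 × 1400 = 308,000
  16–17 yr: 320 × 2550 = 816,000
  18+ yr: 100 × 2050 = 205,000
Adjusted estimate = 1,693,000 / 1,080 = 1567.59 → $1,570.

$1,570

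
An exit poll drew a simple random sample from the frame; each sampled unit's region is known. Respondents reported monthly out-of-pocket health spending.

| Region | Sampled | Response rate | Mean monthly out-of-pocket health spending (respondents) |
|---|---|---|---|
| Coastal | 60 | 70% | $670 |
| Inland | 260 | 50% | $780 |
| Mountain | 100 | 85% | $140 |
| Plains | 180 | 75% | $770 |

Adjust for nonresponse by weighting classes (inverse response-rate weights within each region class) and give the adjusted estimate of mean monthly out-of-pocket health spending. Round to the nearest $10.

$660

Inverse-response-rate weighting restores each class to its sampled count, so class totals weight by n_sampled:
  Coastal: 60 × 670 = 40,200
  Inland: 260 × 780 = 202,800
  Mountain: 100 × 140 = 14,000
  Plains: 180 × 770 = 138,600
Adjusted estimate = 395,600 / 600 = 659.333 → $660.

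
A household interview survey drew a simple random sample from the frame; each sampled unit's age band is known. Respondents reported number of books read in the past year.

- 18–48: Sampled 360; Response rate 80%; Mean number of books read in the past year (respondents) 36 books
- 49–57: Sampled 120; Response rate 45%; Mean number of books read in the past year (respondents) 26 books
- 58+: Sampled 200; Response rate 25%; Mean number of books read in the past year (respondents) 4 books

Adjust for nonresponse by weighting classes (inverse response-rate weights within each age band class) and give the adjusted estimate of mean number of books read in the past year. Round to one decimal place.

With weight = n_sampled/n_responded per class, the weighted class total is n_sampled:
  18–48: 360 × 36 = 12,960
  49–57: 120 × 26 = 3120
  58+: 200 × 4 = 800
Adjusted estimate = 16,880 / 680 = 24.8235 → 24.8.

24.8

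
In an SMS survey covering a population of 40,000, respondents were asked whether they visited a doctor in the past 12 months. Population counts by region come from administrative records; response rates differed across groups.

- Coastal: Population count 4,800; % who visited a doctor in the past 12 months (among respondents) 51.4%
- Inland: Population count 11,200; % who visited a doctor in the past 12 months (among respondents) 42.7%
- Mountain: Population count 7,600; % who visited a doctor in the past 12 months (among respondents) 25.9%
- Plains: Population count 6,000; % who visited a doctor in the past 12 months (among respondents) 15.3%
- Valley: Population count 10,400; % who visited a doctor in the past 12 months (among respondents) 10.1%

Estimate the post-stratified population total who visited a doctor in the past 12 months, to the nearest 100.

Apply each group's respondent rate to its population count:
  Coastal: 4,800 × 51.4% = 2467.2
  Inland: 11,200 × 42.7% = 4782.4
  Mountain: 7,600 × 25.9% = 1968.4
  Plains: 6,000 × 15.3% = 918
  Valley: 10,400 × 10.1% = 1050.4
Estimated total = 11186.4 → 11,200.

11,200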